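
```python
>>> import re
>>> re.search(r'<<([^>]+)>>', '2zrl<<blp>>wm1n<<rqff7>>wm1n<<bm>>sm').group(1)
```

`re.search` scans for the first position where the pattern succeeds.
The match spans [4:11] → '<<blp>>'.
Captured: group 1 = 'blp'.

'blp'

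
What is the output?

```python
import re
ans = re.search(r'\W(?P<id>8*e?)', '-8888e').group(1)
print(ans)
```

8888e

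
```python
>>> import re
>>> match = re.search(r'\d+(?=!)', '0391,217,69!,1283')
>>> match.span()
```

The positive lookaround only admits positions where the adjacent text matches; those characters stay outside the span.
`re.search` tries every starting position until one works.
The match spans [9:11] → '69'.

(9, 11)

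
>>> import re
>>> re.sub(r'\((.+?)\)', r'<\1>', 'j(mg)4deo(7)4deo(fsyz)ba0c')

Because the quantifier is non-greedy, it stops expanding at the earliest point where the rest of the pattern can succeed.
Each match is replaced using the text its own group 1 captured.

'j<mg>4deo<7>4deo<fsyz>ba0c'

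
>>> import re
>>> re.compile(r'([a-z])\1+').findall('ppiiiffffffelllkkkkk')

['p', 'i', 'f', 'l', 'k']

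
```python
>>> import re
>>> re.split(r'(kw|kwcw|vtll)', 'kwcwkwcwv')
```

['', 'kw', 'cw', 'kw', 'cwv']

`|` is ordered: at each position the engine commits to the first alternative that works.
`re.split` interleaves the captured-group text with the surrounding fragments.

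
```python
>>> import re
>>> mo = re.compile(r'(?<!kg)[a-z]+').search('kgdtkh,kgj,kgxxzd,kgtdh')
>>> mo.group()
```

The negative lookahead/lookbehind blocks any match where the forbidden context is present.
The match spans [0:6] → 'kgdtkh'.

'kgdtkh'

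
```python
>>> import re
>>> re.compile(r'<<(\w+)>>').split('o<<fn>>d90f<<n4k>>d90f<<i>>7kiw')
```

`re.split` interleaves the captured-group text with the surrounding fragments.

['o', 'fn', 'd90f', 'n4k', 'd90f', 'i', '7kiw']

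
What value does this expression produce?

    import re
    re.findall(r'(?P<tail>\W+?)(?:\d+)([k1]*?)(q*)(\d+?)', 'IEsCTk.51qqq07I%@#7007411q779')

A `+?`/`*?`/`{m,n}?` starts at its minimum and grows only as far as needed for what follows to match.
4 groups means each result is a tuple of 4 captured strings — 2 here.

[('.', '', 'qqq', '0'), ('%@#', '', 'q', '7')]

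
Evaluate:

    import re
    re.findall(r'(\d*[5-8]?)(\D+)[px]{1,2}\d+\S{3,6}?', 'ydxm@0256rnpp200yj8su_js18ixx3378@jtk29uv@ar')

With 2 capturing groups, `findall` returns a 2-tuple per match.

[('0256', 'rnp'), ('18', 'ix')]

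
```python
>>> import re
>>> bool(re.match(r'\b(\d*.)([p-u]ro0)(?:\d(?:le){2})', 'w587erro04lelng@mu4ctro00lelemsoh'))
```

This matches a word boundary (`\b`, zero-width); then zero or more of a digit, then any character (captured); then a character in [p-u], then the literal 'ro0' (captured); then a digit, then the literal 'le' repeated 2 times (non-capturing group).
`re.match` won't scan ahead — the pattern has to work from the very first character.
Here position 0 doesn't satisfy it, so the call returns None, and `bool(None)` is False.

False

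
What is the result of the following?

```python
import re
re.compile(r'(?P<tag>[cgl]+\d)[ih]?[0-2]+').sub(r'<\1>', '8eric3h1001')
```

'8eri<c3>'

Pattern: one or more of one of [cgl], then a digit (captured as 'tag'); then optionally one of [ih], then one or more of a character in [0-2].
Each match is replaced using the text its own group 1 captured.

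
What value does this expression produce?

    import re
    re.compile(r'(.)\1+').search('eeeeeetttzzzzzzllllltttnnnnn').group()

After group 1 captures some text, `\1` only succeeds where that same text appears again.
The match spans [0:6] → 'eeeeee'.

'eeeeee'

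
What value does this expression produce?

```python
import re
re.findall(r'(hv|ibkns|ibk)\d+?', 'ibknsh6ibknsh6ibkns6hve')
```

['ibkns']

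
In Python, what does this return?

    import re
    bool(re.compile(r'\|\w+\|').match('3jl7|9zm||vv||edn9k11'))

`re.match` only tries the pattern at the start of the string.
Here position 0 doesn't satisfy it, so the call returns None, and `bool(None)` is False.

False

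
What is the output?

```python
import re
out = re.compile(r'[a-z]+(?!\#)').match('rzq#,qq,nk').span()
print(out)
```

`re.match` won't scan ahead — the pattern has to work from the very first character.
The match spans [0:2] → 'rz'.

(0, 2)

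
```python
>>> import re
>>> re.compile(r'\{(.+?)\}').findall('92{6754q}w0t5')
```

['6754q']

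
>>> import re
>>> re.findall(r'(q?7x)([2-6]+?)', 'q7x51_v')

This matches optionally a literal 'q', then the literal '7x' (captured); then one or more of a character in [2-6] (lazy) (captured).
Scanning left to right: at [0:4] match 'q7x5', groups = ('q7x', '5').
`findall` packs the 2 group values into a tuple for every match.

[('q7x', '5')]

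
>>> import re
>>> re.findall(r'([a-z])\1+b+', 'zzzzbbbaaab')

['z', 'a']

The backreference `\1` re-matches whatever the first group consumed, character for character.
Walking the string: at [0:7] match 'zzzzbbb', group 1 = 'z'; at [7:11] match 'aaab', group 1 = 'a'.
One capturing group, so `findall` returns just the captured substring from each match — 2 in all.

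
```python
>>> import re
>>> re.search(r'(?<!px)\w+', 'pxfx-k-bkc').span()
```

The negative lookaround is zero-width — it rules out positions where the adjacent text would match, without consuming anything.
Unlike `match`, `search` isn't anchored — it looks for the pattern anywhere in the string.
The match spans [0:4] → 'pxfx'.

(0, 4)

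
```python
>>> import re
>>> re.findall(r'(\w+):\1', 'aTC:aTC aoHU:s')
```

['aTC']

The backreference `\1` re-matches whatever the first group consumed, character for character.
Walking the string: at [0:7] match 'aTC:aTC', group 1 = 'aTC'.
`findall` collects group 1 from the one match (1 total).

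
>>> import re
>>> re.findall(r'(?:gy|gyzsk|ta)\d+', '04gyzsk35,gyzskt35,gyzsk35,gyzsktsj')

['gyzsk35', 'gyzsk35']

Scanning left to right: at [2:9] → 'gyzsk35'; at [19:26] → 'gyzsk35'.
`findall` yields the raw match text (2 of them) because the pattern has no groups.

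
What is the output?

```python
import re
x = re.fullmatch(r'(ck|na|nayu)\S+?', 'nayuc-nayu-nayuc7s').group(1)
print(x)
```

The match spans [0:18] → 'nayuc-nayu-nayuc7s'.
Captured: group 1 = 'na'.

na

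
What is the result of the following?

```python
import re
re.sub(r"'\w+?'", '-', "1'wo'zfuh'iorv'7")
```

'1-zfuh-7'

Every occurrence is swapped for '-'.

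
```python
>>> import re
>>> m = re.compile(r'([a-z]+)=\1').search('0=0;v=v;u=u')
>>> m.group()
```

`\1` is not a pattern — it's the concrete string captured by group 1, re-applied verbatim.
The match spans [4:7] → 'v=v'.

'v=v'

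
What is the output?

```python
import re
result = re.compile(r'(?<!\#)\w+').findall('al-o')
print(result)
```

['al', 'o']

The negative lookahead/lookbehind blocks any match where the forbidden context is present.
Matches: at [0:2] → 'al'; at [3:4] → 'o'.
`findall` yields the raw match text (2 of them) because the pattern has no groups.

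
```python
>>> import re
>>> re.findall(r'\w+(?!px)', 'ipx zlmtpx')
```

`(?!…)`/`(?<!…)` only lets a position through if the neighbouring text does NOT match; no characters are consumed.
`findall` yields the raw match text (2 of them) because the pattern has no groups.

['ipx', 'zlmtpx']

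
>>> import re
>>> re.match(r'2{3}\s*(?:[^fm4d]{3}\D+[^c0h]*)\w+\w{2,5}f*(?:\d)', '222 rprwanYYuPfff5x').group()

With `match`, the pattern is implicitly anchored at the beginning.
The match spans [0:18] → '222 rprwanYYuPfff5'.

'222 rprwanYYuPfff5'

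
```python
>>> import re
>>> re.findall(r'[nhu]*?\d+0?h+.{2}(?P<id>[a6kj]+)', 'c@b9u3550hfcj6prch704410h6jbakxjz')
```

['j6']

Pattern: zero or more of one of [nhu] (lazy); then one or more of a digit, then optionally the literal '0', then one or more of the literal 'h'; then exactly 2 of any character; then one or more of one of [a6kj] (captured as 'id').
Scanning left to right: at [4:14] match 'u3550hfcj6', group 1 = 'j6'.
Because there's exactly one group, `findall` drops the full match and keeps group 1 from the one hit.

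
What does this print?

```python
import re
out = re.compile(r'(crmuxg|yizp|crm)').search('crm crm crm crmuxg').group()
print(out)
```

crm

Unlike `match`, `search` isn't anchored — it looks for the pattern anywhere in the string.
The match spans [0:3] → 'crm'.
Captured: group 1 = 'crm'.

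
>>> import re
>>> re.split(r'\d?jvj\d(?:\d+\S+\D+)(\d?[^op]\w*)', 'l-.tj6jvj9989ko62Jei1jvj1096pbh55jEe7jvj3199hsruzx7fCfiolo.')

['l-.tj', '.', '']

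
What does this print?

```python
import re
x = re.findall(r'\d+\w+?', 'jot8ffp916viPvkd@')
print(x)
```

The pattern matches one or more of a digit; then one or more of a word character (lazy).
Lazy quantifiers expand one character at a time until the remainder of the pattern can match.
Walking the string: at [3:5] → '8f'; at [7:11] → '916v'.
With no groups in the pattern, `findall` gives back each whole match — 2 here.

['8f', '916v']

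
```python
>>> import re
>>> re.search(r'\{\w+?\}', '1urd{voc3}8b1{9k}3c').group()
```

'{voc3}'

Unlike `match`, `search` isn't anchored — it looks for the pattern anywhere in the string.
The match spans [4:10] → '{voc3}'.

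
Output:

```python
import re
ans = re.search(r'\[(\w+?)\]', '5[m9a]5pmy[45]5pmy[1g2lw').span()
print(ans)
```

(1, 6)

`re.search` tries every starting position until one works.
The match spans [1:6] → '[m9a]'.
Captured: group 1 = 'm9a'.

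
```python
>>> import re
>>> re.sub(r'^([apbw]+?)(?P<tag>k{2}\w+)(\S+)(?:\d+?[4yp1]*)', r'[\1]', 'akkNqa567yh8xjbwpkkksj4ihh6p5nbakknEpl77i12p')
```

'[a]'

This matches anchored at the start of the string; then one or more of one of [apbw] (lazy) (captured); then exactly 2 of the literal 'k', then one or more of a word character (captured as 'tag'); then one or more of a non-whitespace character (captured); then one or more of a digit (lazy), then zero or more of one of [4yp1] (non-capturing group).
Matches: at [0:44] → 'akkNqa567yh8xjbwpkkksj4ihh6p5nbakknEpl77i12p'.
The replacement refers to a captured group, so each match is rewritten using its own captured text.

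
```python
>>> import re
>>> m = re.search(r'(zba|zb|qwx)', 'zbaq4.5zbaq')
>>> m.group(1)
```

'zba'

Branches in `(...|...)` are attempted left-to-right; the first branch that allows the whole pattern to succeed is taken.
`re.search` scans for the first position where the pattern succeeds.
The match spans [0:3] → 'zba'.
Captured: group 1 = 'zba'.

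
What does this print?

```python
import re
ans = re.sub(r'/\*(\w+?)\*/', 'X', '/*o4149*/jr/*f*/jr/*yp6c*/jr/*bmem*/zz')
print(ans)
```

XjrXjrXjrXzz

Matches: at [0:9] → '/*o4149*/'; at [11:16] → '/*f*/'; at [18:26] → '/*yp6c*/'; at [28:36] → '/*bmem*/'.
`sub` substitutes 'X' at each match site.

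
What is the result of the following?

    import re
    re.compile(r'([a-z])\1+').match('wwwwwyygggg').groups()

('w',)

The match spans [0:5] → 'wwwww'.
Captured: group 1 = 'w'.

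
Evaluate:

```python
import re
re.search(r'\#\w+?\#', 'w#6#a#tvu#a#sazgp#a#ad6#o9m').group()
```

'#6#'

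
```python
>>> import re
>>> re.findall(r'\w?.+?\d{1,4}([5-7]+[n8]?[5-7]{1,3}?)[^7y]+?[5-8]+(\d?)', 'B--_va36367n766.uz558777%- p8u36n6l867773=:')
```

This matches optionally a word character, then one or more of any character (lazy), then 1 to 4 of a digit; then one or more of a character in [5-7], then optionally one of [n8], then 1 to 3 of a character in [5-7] (lazy) (captured); then one or more of any character except [7y] (lazy), then one or more of a character in [5-8]; then optionally a digit (captured).
Because the quantifier is non-greedy, it stops expanding at the earliest point where the rest of the pattern can succeed.
Walking the string: at [0:15] match 'B--_va36367n766', groups = ('7n7', ''); at [15:29] match '.uz558777%- p8', groups = ('77', ''); at [29:41] match 'u36n6l867773', groups = ('6n6', '3').
Multiple groups make `findall` return tuples — one 2-tuple for each match.

[('7n7', ''), ('77', ''), ('6n6', '3')]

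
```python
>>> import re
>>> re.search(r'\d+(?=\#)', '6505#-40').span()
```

Because the assertion is zero-width, the text it checks is not consumed and won't appear in the result.
Unlike `match`, `search` isn't anchored — it looks for the pattern anywhere in the string.
The match spans [0:4] → '6505'.

(0, 4)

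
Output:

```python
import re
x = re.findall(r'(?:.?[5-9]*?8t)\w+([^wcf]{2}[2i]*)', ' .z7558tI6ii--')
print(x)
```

This matches optionally any character, then zero or more of a character in [5-9] (lazy), then the literal '8t' (non-capturing group); then one or more of a word character; then exactly 2 of any character except [wcf], then zero or more of one of [2i] (captured).
Matches: at [2:14] match 'z7558tI6ii--', group 1 = '--'.
Because there's exactly one group, `findall` drops the full match and keeps group 1 from the one hit.

['--']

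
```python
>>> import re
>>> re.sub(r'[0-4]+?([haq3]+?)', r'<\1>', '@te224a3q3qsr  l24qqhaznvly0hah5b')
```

'@te<a><q><q>sr  l<q>qhaznvly<h>ah5b'

The `?` after the quantifier makes it lazy — it takes as little as possible before letting the rest of the pattern try.
The replacement refers to a captured group, so each match is rewritten using its own captured text.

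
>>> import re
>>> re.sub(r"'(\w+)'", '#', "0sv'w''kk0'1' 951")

"0sv##1' 951"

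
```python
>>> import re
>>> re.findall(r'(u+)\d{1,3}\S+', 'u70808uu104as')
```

This matches one or more of a literal 'u' (captured); then 1 to 3 of a digit, then one or more of a non-whitespace character.
Because there's exactly one group, `findall` drops the full match and keeps group 1 from the one hit.

['u']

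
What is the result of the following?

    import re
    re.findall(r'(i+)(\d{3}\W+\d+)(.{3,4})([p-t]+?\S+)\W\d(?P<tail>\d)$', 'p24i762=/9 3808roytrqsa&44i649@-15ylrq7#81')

[('i', '649@-15', 'ylr', 'q7', '1')]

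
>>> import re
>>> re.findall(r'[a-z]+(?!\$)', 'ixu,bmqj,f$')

`(?!…)`/`(?<!…)` only lets a position through if the neighbouring text does NOT match; no characters are consumed.
Matches: at [0:3] → 'ixu'; at [4:8] → 'bmqj'.
With no groups in the pattern, `findall` gives back each whole match — 2 here.

['ixu', 'bmqj']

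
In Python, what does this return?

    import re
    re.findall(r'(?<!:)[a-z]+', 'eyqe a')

The negative lookahead/lookbehind blocks any match where the forbidden context is present.
`findall` yields the raw match text (2 of them) because the pattern has no groups.

['eyqe', 'a']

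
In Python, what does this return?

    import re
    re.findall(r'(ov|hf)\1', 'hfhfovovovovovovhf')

A backreference is literal: `\1` must see the identical characters the first group matched.
Matches: at [0:4] match 'hfhf', group 1 = 'hf'; at [4:8] match 'ovov', group 1 = 'ov'; at [8:12] match 'ovov', group 1 = 'ov'; at [12:16] match 'ovov', group 1 = 'ov'.
One capturing group, so `findall` returns just the captured substring from each match — 4 in all.

['hf', 'ov', 'ov', 'ov']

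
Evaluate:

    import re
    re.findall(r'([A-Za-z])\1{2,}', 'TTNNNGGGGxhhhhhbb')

['N', 'G', 'h']

The backreference `\1` re-matches whatever the first group consumed, character for character.
Scanning left to right: at [2:5] match 'NNN', group 1 = 'N'; at [5:9] match 'GGGG', group 1 = 'G'; at [10:15] match 'hhhhh', group 1 = 'h'.
`findall` collects group 1 from each match (3 total).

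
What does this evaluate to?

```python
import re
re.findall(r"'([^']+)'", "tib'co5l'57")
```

Scanning left to right: at [3:9] match "'co5l'", group 1 = 'co5l'.
One capturing group, so `findall` returns just the captured substring from the one match — 1 in all.

['co5l']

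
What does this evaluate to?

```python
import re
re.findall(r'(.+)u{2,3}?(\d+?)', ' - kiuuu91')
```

[(' - kiu', '9')]

The `?` after the quantifier makes it lazy — it takes as little as possible before letting the rest of the pattern try.
With 2 capturing groups, `findall` returns a 2-tuple per match.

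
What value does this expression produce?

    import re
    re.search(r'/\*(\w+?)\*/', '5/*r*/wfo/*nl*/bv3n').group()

'/*r*/'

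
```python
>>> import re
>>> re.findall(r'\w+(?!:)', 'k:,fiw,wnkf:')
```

The negative lookahead/lookbehind blocks any match where the forbidden context is present.
With no groups in the pattern, `findall` gives back each whole match — 2 here.

['fiw', 'wnk']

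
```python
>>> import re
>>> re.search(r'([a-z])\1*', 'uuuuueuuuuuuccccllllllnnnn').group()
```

After group 1 captures some text, `\1` only succeeds where that same text appears again.
The match spans [0:5] → 'uuuuu'.

'uuuuu'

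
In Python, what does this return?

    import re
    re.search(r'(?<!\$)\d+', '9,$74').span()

The negative lookaround is zero-width — it rules out positions where the adjacent text would match, without consuming anything.
`re.search` scans for the first position where the pattern succeeds.
The match spans [0:1] → '9'.

(0, 1)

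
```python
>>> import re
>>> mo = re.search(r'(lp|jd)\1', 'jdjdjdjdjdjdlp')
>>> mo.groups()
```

`\1` is not a pattern — it's the concrete string captured by group 1, re-applied verbatim.
`re.search` tries every starting position until one works.
The match spans [0:4] → 'jdjd'.
Captured: group 1 = 'jd'.

('jd',)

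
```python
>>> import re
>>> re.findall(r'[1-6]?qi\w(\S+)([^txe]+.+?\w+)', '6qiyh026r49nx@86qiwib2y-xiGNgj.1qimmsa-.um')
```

This matches optionally a character in [1-6], then the literal 'qi', then a word character; then one or more of a non-whitespace character (captured); then one or more of any character except [txe], then one or more of any character (lazy), then one or more of a word character (captured).
Matches: at [0:42] match '6qiyh026r49nx@86qiwib2y-xiGNgj.1qimmsa-.um', groups = ('h026r49nx@86qiwib2y-xiGNgj.1qimmsa-', '.um').
With 2 capturing groups, `findall` returns a 2-tuple per match.

[('h026r49nx@86qiwib2y-xiGNgj.1qimmsa-', '.um')]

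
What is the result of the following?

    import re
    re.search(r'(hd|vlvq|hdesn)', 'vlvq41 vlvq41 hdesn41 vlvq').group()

`re.search` tries every starting position until one works.
The match spans [0:4] → 'vlvq'.
Captured: group 1 = 'vlvq'.

'vlvq'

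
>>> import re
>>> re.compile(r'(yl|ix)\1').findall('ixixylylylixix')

`\1` is not a pattern — it's the concrete string captured by group 1, re-applied verbatim.
Because there's exactly one group, `findall` drops the full match and keeps group 1 from each hit.

['ix', 'yl', 'ix']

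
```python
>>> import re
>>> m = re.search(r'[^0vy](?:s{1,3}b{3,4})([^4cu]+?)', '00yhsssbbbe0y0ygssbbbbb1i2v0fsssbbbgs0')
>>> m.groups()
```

The pattern matches any character except [0vy]; then 1 to 3 of the literal 's', then 3 to 4 of the literal 'b' (non-capturing group); then one or more of any character except [4cu] (lazy) (captured).
`search` walks the string left to right and returns the first match it finds.
The match spans [3:11] → 'hsssbbbe'.
Captured: group 1 = 'e'.

('e',)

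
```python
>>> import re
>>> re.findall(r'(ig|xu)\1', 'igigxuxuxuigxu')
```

`\1` is not a pattern — it's the concrete string captured by group 1, re-applied verbatim.
Matches: at [0:4] match 'igig', group 1 = 'ig'; at [4:8] match 'xuxu', group 1 = 'xu'.
With a single group, `findall` returns only what that group captured — 2 items.

['ig', 'xu']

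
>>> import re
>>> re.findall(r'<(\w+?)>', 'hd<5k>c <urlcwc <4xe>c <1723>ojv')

['5k', '4xe', '1723']

Because there's exactly one group, `findall` drops the full match and keeps group 1 from each hit.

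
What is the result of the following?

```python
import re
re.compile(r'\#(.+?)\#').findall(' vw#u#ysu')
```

Because there's exactly one group, `findall` drops the full match and keeps group 1 from the one hit.

['u']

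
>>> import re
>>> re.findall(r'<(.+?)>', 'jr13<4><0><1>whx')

With the lazy modifier that quantifier settles for the fewest repetitions that let the rest of the pattern succeed (the atoms after it are unaffected and can still be greedy).
One capturing group, so `findall` returns just the captured substring from each match — 3 in all.

['4', '0', '1']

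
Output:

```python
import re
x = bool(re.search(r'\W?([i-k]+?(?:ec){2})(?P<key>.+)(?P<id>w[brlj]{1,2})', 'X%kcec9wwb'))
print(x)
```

False

This matches optionally a non-word character; then one or more of a character in [i-k] (lazy), then the literal 'ec' repeated 2 times (captured); then one or more of any character (captured as 'key'); then a literal 'w', then 1 to 2 of one of [brlj] (captured as 'id').
Unlike `match`, `search` isn't anchored — it looks for the pattern anywhere in the string.
Here nothing in the string fits, so the call returns None, and `bool(None)` is False.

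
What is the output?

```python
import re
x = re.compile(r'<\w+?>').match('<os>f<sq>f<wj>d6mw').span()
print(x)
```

With `match`, the pattern is implicitly anchored at the beginning.
The match spans [0:4] → '<os>'.

(0, 4)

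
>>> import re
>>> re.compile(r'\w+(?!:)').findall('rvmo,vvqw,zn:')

The negative lookahead/lookbehind blocks any match where the forbidden context is present.
Walking the string: at [0:4] → 'rvmo'; at [5:9] → 'vvqw'; at [10:11] → 'z'.
Since nothing is captured, `findall` lists the 3 matched substrings directly.

['rvmo', 'vvqw', 'z']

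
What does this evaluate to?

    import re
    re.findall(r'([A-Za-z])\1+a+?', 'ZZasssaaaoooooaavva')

['Z', 's', 'o', 'v']

The backreference `\1` re-matches whatever the first group consumed, character for character.
Scanning left to right: at [0:3] match 'ZZa', group 1 = 'Z'; at [3:7] match 'sssa', group 1 = 's'; at [9:15] match 'oooooa', group 1 = 'o'; at [16:19] match 'vva', group 1 = 'v'.
`findall` collects group 1 from each match (4 total).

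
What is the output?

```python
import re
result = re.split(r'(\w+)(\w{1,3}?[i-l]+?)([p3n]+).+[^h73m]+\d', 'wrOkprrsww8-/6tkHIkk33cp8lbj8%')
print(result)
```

['', 'wr', 'Ok', 'p', '%']

Pattern: one or more of a word character (captured); then 1 to 3 of a word character (lazy), then one or more of a character in [i-l] (lazy) (captured); then one or more of one of [p3n] (captured); then one or more of any character, then one or more of any character except [h73m], then a digit.
The group in the pattern means `split` returns the separators' captures alongside the pieces.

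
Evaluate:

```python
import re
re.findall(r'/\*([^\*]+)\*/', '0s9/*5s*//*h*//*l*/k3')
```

['5s', 'h', 'l']

With a single group, `findall` returns only what that group captured — 3 items.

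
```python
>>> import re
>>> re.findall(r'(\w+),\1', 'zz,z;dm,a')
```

['z']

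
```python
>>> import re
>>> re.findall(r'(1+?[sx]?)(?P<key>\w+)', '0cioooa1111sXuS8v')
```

[('1', '111sXuS8v')]

A `+?`/`*?`/`{m,n}?` starts at its minimum and grows only as far as needed for what follows to match.
Multiple groups make `findall` return tuples — one 2-tuple for the one match.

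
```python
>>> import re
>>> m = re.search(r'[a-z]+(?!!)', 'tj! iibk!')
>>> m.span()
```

`(?!…)`/`(?<!…)` only lets a position through if the neighbouring text does NOT match; no characters are consumed.
`search` walks the string left to right and returns the first match it finds.
The match spans [0:1] → 't'.

(0, 1)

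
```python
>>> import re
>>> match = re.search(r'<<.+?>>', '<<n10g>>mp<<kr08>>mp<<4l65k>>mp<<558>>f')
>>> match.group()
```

The `?` after the quantifier makes it lazy — it takes as little as possible before letting the rest of the pattern try.
The match spans [0:8] → '<<n10g>>'.

'<<n10g>>'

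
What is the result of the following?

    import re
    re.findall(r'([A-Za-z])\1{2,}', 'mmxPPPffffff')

['P', 'f']

`\1` is not a pattern — it's the concrete string captured by group 1, re-applied verbatim.
Scanning left to right: at [3:6] match 'PPP', group 1 = 'P'; at [6:12] match 'ffffff', group 1 = 'f'.
With a single group, `findall` returns only what that group captured — 2 items.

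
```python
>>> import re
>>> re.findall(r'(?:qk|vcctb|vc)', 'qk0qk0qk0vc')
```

Walking the string: at [0:2] → 'qk'; at [3:5] → 'qk'; at [6:8] → 'qk'; at [9:11] → 'vc'.
`findall` yields the raw match text (4 of them) because the pattern has no groups.

['qk', 'qk', 'qk', 'vc']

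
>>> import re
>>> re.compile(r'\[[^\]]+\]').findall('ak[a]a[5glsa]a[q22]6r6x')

Walking the string: at [2:5] → '[a]'; at [6:13] → '[5glsa]'; at [14:19] → '[q22]'.
With no groups in the pattern, `findall` gives back each whole match — 3 here.

['[a]', '[5glsa]', '[q22]']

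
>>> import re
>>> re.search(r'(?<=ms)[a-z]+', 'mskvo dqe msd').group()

The positive lookaround only admits positions where the adjacent text matches; those characters stay outside the span.
Unlike `match`, `search` isn't anchored — it looks for the pattern anywhere in the string.
The match spans [2:5] → 'kvo'.

'kvo'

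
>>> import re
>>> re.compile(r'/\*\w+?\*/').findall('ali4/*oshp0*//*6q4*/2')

['/*oshp0*/', '/*6q4*/']

Since nothing is captured, `findall` lists the 2 matched substrings directly.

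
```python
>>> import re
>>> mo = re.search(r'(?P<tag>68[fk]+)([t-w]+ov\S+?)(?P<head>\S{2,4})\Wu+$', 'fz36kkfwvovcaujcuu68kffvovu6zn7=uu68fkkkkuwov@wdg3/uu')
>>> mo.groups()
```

('68kff', 'vovu6zn7=uu68fkkkkuwov@', 'wdg3')

The pattern matches the literal '68', then one or more of one of [fk] (captured as 'tag'); then one or more of a character in [t-w], then the literal 'ov', then one or more of a non-whitespace character (lazy) (captured); then 2 to 4 of a non-whitespace character (captured as 'head'); then a non-word character, then one or more of the literal 'u'; then anchored at the end.
`search` walks the string left to right and returns the first match it finds.
The match spans [18:53] → '68kffvovu6zn7=uu68fkkkkuwov@wdg3/uu'.
Captured: group 1 = '68kff', group 2 = 'vovu6zn7=uu68fkkkkuwov@', group 3 = 'wdg3'.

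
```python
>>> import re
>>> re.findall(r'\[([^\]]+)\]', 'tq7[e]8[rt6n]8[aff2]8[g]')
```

`findall` collects group 1 from each match (4 total).

['e', 'rt6n', 'aff2', 'g']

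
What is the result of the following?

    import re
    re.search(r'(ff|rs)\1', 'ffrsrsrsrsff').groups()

The match spans [2:6] → 'rsrs'.
Captured: group 1 = 'rs'.

('rs',)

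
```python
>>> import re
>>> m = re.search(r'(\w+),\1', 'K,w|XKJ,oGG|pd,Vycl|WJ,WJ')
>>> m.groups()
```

('WJ',)

The match spans [20:25] → 'WJ,WJ'.
Captured: group 1 = 'WJ'.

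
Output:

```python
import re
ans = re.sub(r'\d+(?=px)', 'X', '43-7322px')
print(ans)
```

43-Xpx

The lookaround is zero-width — it requires the adjacent text to match without consuming it, so the asserted text isn't part of the match.
Matches: at [3:7] → '7322'.
Every occurrence is swapped for 'X'.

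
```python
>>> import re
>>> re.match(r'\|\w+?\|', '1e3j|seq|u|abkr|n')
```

`re.match` only tries the pattern at the start of the string.
Here the string doesn't start with a match, so the call returns None.

None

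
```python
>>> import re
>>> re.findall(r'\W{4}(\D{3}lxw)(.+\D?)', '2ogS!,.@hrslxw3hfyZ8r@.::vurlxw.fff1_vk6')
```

Multiple groups make `findall` return tuples — one 2-tuple for the one match.

[('hrslxw', '3hfyZ8r@.::vurlxw.fff1_vk6')]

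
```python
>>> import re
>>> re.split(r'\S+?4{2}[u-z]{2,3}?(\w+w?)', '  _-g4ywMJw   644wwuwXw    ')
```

['  _-g4ywMJw   ', 'uwXw', '    ']

Pattern: one or more of a non-whitespace character (lazy); then exactly 2 of a literal '4', then 2 to 3 of a character in [u-z] (lazy); then one or more of a word character, then optionally the literal 'w' (captured).
A non-greedy quantifier consumes as few characters as it can — just enough that the remainder of the pattern still matches from where it stops; whatever follows it matches normally.
Matches to split on: at [14:23] → '644wwuwXw'.
The group in the pattern means `split` returns the separators' captures alongside the pieces.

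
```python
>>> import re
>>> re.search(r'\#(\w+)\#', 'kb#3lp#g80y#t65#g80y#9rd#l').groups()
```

Unlike `match`, `search` isn't anchored — it looks for the pattern anywhere in the string.
The match spans [2:7] → '#3lp#'.
Captured: group 1 = '3lp'.

('3lp',)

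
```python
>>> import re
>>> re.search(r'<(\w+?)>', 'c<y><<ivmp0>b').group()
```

'<y>'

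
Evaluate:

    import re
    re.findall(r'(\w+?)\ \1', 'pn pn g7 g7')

['pn', 'g7']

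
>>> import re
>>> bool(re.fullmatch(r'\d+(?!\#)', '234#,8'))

False

`(?!…)`/`(?<!…)` only lets a position through if the neighbouring text does NOT match; no characters are consumed.
For `fullmatch`, every character of the input must be accounted for by the pattern.
Here there's no way to consume every character, so the call returns None, and `bool(None)` is False.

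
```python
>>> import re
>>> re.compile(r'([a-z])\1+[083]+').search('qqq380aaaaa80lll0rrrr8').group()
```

After group 1 captures some text, `\1` only succeeds where that same text appears again.
`search` walks the string left to right and returns the first match it finds.
The match spans [0:6] → 'qqq380'.
Captured: group 1 = 'q'.

'qqq380'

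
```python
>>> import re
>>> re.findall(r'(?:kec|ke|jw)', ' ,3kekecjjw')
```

`|` is ordered: at each position the engine commits to the first alternative that works.
Scanning left to right: at [3:5] → 'ke'; at [5:8] → 'kec'; at [9:11] → 'jw'.
No capturing groups, so `findall` returns the 3 full match strings.

['ke', 'kec', 'jw']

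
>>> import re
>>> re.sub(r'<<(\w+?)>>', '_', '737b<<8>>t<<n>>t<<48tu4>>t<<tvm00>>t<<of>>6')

'737b_t_t_t_t_6'

Each match is replaced by '_'.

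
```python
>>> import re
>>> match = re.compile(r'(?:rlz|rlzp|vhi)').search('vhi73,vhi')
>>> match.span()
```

(0, 3)

The match spans [0:3] → 'vhi'.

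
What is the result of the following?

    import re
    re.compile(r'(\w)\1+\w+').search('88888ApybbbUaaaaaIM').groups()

The match spans [0:19] → '88888ApybbbUaaaaaIM'.
Captured: group 1 = '8'.

('8',)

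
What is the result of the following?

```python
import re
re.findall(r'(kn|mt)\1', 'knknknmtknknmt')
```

['kn', 'kn']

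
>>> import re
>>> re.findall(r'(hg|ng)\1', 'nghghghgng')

['hg']

`\1` has to match the exact text group 1 already captured.
Scanning left to right: at [2:6] match 'hghg', group 1 = 'hg'.
`findall` collects group 1 from the one match (1 total).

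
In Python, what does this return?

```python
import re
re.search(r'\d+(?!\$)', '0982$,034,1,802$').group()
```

'098'

The negative lookaround is zero-width — it rules out positions where the adjacent text would match, without consuming anything.
`re.search` tries every starting position until one works.
The match spans [0:3] → '098'.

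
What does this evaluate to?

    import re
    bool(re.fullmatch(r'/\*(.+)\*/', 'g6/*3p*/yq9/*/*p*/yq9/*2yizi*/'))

`fullmatch` succeeds only if the pattern covers the string from start to end.
Here the pattern can't cover the whole string, so the call returns None, and `bool(None)` is False.

False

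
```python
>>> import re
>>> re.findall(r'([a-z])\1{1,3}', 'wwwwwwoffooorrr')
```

['w', 'w', 'f', 'o', 'r']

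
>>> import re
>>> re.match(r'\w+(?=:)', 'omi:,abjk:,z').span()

(0, 3)

The `(?=…)`/`(?<=…)` assertion just peeks at neighbouring text; it doesn't advance the match position.
`match` is anchored at position 0; if the pattern doesn't fit there, it returns None.
The match spans [0:3] → 'omi'.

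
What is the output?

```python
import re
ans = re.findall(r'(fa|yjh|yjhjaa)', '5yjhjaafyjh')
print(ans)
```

Alternation isn't longest-match — the leftmost alternative that fits at this position is chosen.
Matches: at [1:4] match 'yjh', group 1 = 'yjh'; at [8:11] match 'yjh', group 1 = 'yjh'.
`findall` collects group 1 from each match (2 total).

['yjh', 'yjh']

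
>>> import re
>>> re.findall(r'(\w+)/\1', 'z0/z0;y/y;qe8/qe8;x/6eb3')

`\1` has to match the exact text group 1 already captured.
`findall` collects group 1 from each match (3 total).

['z0', 'y', 'qe8']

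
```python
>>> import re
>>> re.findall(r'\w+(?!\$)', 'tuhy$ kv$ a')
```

['tuh', 'k', 'a']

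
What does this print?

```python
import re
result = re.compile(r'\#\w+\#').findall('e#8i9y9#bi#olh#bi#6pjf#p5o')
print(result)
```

['#8i9y9#', '#olh#', '#6pjf#']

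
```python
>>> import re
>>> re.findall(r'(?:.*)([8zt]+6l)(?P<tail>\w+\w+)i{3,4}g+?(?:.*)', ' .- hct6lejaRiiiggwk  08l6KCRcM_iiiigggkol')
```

[('t6l', 'ejaR')]

This matches zero or more of any character (non-capturing group); then one or more of one of [8zt], then the literal '6l' (captured); then one or more of a word character, then one or more of a word character (captured as 'tail'); then 3 to 4 of a literal 'i', then one or more of the literal 'g' (lazy); then zero or more of any character (non-capturing group).
Walking the string: at [0:42] match ' .- hct6lejaRiiiggwk  08l6KCRcM_iiiigggkol', groups = ('t6l', 'ejaR').
With 2 capturing groups, `findall` returns a 2-tuple per match.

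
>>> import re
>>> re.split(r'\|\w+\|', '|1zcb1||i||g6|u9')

Matches to split on: at [0:7] → '|1zcb1|'; at [7:10] → '|i|'; at [10:14] → '|g6|'.
Splitting on the pattern gives 4 pieces.

['', '', '', 'u9']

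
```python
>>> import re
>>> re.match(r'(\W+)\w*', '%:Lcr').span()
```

This matches one or more of a non-word character (captured); then zero or more of a word character.
`re.match` won't scan ahead — the pattern has to work from the very first character.
The match spans [0:5] → '%:Lcr'.
Captured: group 1 = '%:'.

(0, 5)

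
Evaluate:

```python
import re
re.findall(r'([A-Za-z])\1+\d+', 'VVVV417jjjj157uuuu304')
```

['V', 'j', 'u']

After group 1 captures some text, `\1` only succeeds where that same text appears again.
Matches: at [0:7] match 'VVVV417', group 1 = 'V'; at [7:14] match 'jjjj157', group 1 = 'j'; at [14:21] match 'uuuu304', group 1 = 'u'.
Because there's exactly one group, `findall` drops the full match and keeps group 1 from each hit.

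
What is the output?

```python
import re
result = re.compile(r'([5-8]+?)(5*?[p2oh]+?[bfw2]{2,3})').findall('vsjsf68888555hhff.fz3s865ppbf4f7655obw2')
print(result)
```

[('68888', '555hhff'), ('86', '5ppbf'), ('76', '55obw2')]

This matches one or more of a character in [5-8] (lazy) (captured); then zero or more of the literal '5' (lazy), then one or more of one of [p2oh] (lazy), then 2 to 3 of one of [bfw2] (captured).
Walking the string: at [5:17] match '68888555hhff', groups = ('68888', '555hhff'); at [22:29] match '865ppbf', groups = ('86', '5ppbf'); at [31:39] match '7655obw2', groups = ('76', '55obw2').
With 2 capturing groups, `findall` returns a 2-tuple per match.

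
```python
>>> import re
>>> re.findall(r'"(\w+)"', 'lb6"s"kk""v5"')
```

With a single group, `findall` returns only what that group captured — 2 items.

['s', 'v5']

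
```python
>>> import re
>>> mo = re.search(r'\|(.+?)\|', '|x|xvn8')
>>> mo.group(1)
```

'x'

The match spans [0:3] → '|x|'.
Captured: group 1 = 'x'.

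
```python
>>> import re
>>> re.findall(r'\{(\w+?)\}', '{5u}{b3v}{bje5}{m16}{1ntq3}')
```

Because there's exactly one group, `findall` drops the full match and keeps group 1 from each hit.

['5u', 'b3v', 'bje5', 'm16', '1ntq3']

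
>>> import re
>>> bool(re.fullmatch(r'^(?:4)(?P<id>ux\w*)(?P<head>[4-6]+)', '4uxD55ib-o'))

False

This matches anchored at the start of the string; then a literal '4' (non-capturing group); then the literal 'ux', then zero or more of a word character (captured as 'id'); then one or more of a character in [4-6] (captured as 'head').
For `fullmatch`, every character of the input must be accounted for by the pattern.
Here the string isn't matched end-to-end, so the call returns None, and `bool(None)` is False.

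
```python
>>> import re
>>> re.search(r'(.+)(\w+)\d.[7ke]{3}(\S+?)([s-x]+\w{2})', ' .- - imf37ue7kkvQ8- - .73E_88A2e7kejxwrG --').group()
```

' .- - imf37ue7kkvQ8- - .73E_88A2e7kejxwrG'

This matches one or more of any character (captured); then one or more of a word character (captured); then a digit, then any character, then exactly 3 of one of [7ke]; then one or more of a non-whitespace character (lazy) (captured); then one or more of a character in [s-x], then exactly 2 of a word character (captured).
Unlike `match`, `search` isn't anchored — it looks for the pattern anywhere in the string.
The match spans [0:41] → ' .- - imf37ue7kkvQ8- - .73E_88A2e7kejxwrG'.
Captured: group 1 = ' .- - imf37ue7kkvQ8- - .73E_88', group 2 = 'A', group 3 = 'j', group 4 = 'xwrG'.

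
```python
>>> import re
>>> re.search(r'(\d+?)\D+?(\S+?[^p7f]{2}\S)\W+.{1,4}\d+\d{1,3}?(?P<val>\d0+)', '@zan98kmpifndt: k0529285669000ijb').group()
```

'98kmpifndt: k0529285669000'

The pattern matches one or more of a digit (lazy) (captured); then one or more of a non-digit (lazy); then one or more of a non-whitespace character (lazy), then exactly 2 of any character except [p7f], then a non-whitespace character (captured); then one or more of a non-word character, then 1 to 4 of any character; then one or more of a digit, then 1 to 3 of a digit (lazy); then a digit, then one or more of the literal '0' (captured as 'val').
Unlike `match`, `search` isn't anchored — it looks for the pattern anywhere in the string.
The match spans [4:30] → '98kmpifndt: k0529285669000'.
Captured: group 1 = '98', group 2 = 'mpifndt', group 3 = '00'.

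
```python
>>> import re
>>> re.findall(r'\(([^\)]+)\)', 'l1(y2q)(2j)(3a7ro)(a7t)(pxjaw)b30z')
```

Matches: at [2:7] match '(y2q)', group 1 = 'y2q'; at [7:11] match '(2j)', group 1 = '2j'; at [11:18] match '(3a7ro)', group 1 = '3a7ro'; at [18:23] match '(a7t)', group 1 = 'a7t'; at [23:30] match '(pxjaw)', group 1 = 'pxjaw'.
`findall` collects group 1 from each match (5 total).

['y2q', '2j', '3a7ro', 'a7t', 'pxjaw']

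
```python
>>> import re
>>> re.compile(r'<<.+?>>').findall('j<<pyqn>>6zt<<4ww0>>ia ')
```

Because the quantifier is non-greedy, it stops expanding at the earliest point where the rest of the pattern can succeed.
No capturing groups, so `findall` returns the 2 full match strings.

['<<pyqn>>', '<<4ww0>>']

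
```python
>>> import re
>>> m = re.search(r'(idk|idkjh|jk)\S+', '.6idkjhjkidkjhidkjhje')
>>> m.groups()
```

The match spans [2:21] → 'idkjhjkidkjhidkjhje'.
Captured: group 1 = 'idk'.

('idk',)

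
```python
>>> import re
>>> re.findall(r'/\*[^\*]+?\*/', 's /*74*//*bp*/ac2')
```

Matches: at [2:8] → '/*74*/'; at [8:14] → '/*bp*/'.
No capturing groups, so `findall` returns the 2 full match strings.

['/*74*/', '/*bp*/']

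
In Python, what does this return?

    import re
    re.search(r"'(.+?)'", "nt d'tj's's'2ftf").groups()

A `+?`/`*?`/`{m,n}?` starts at its minimum and grows only as far as needed for what follows to match.
Unlike `match`, `search` isn't anchored — it looks for the pattern anywhere in the string.
The match spans [4:8] → "'tj'".
Captured: group 1 = 'tj'.

('tj',)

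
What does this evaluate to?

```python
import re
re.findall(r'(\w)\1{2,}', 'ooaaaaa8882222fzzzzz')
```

['a', '8', '2', 'z']

After group 1 captures some text, `\1` only succeeds where that same text appears again.
With a single group, `findall` returns only what that group captured — 4 items.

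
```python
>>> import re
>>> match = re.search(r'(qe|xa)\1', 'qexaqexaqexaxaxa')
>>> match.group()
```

'xaxa'

`\1` is not a pattern — it's the concrete string captured by group 1, re-applied verbatim.
`re.search` tries every starting position until one works.
The match spans [10:14] → 'xaxa'.
Captured: group 1 = 'xa'.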